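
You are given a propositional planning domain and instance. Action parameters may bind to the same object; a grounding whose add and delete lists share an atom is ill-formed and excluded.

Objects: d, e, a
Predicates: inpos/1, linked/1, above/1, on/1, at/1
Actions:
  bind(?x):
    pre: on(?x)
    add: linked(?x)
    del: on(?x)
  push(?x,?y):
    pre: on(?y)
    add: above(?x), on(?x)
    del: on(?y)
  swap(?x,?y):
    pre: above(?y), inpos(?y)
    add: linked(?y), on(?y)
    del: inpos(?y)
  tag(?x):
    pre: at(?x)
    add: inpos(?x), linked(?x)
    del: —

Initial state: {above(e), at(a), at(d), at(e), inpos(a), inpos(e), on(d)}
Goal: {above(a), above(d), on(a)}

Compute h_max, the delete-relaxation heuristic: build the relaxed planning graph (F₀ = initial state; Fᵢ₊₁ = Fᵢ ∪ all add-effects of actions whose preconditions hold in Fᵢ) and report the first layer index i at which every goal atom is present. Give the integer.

2

F0 = init (7 atoms)
F1 = F0 ∪ {above(a), inpos(d), linked(a), linked(d), linked(e), on(a), on(e)}  (14 atoms)
F2 = F1 ∪ {above(d)}  (15 atoms)
goal ⊆ F2  ⇒  h_max = 2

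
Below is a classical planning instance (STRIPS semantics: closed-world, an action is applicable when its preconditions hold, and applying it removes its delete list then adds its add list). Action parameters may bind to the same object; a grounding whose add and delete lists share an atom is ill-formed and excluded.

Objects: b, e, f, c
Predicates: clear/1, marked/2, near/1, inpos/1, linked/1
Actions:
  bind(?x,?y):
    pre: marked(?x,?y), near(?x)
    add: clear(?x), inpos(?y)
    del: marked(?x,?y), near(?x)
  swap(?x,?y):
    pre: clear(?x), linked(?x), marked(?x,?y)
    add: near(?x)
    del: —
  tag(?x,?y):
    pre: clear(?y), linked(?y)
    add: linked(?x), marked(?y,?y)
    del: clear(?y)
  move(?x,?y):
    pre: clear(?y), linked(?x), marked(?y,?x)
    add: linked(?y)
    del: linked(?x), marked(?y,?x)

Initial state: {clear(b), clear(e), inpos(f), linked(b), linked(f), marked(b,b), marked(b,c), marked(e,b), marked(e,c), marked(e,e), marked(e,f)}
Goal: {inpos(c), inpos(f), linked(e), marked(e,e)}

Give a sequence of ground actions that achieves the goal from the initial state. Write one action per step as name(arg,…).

swap(b,b); bind(b,c); tag(e,b)

1. swap(b,b)  →  {clear(b), clear(e), inpos(f), linked(b), linked(f), marked(b,b), marked(b,c), marked(e,b), marked(e,c), marked(e,e), marked(e,f), near(b)}
2. bind(b,c)  →  {clear(b), clear(e), inpos(c), inpos(f), linked(b), linked(f), marked(b,b), marked(e,b), marked(e,c), marked(e,e), marked(e,f)}
3. tag(e,b)  →  {clear(e), inpos(c), inpos(f), linked(b), linked(e), linked(f), marked(b,b), marked(e,b), marked(e,c), marked(e,e), marked(e,f)}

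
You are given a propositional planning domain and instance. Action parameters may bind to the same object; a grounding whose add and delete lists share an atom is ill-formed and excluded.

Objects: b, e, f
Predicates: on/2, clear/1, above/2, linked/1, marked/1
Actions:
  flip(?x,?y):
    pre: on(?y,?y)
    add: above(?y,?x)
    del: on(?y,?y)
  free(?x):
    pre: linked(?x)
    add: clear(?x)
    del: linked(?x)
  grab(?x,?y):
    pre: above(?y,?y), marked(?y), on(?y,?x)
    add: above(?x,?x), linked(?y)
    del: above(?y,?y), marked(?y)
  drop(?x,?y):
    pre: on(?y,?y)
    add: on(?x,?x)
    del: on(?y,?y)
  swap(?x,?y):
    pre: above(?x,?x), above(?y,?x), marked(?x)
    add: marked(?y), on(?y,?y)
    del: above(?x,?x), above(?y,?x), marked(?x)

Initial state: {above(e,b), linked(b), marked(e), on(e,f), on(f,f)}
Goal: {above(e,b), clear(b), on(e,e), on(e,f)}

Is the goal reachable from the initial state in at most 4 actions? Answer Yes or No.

Yes

1. free(b)  →  {above(e,b), clear(b), marked(e), on(e,f), on(f,f)}
2. drop(e,f)  →  {above(e,b), clear(b), marked(e), on(e,e), on(e,f)}
optimal plan length = 2; 2 ≤ 4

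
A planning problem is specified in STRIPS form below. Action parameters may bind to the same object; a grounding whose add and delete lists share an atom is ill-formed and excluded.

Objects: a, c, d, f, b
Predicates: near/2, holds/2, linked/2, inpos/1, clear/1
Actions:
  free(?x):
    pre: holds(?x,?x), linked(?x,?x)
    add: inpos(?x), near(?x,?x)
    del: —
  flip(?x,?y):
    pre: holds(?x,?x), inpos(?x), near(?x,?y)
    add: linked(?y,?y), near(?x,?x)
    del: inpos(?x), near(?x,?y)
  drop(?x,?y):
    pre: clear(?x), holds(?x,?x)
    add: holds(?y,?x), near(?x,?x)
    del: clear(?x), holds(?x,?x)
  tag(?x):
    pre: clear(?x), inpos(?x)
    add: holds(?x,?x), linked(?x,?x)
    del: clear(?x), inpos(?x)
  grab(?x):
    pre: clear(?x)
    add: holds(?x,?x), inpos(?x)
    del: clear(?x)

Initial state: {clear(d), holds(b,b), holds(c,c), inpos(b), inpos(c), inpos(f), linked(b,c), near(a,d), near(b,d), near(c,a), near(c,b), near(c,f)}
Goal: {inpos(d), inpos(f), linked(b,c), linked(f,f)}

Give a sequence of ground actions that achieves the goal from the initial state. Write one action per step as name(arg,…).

flip(c,f); grab(d)

1. flip(c,f)  →  {clear(d), holds(b,b), holds(c,c), inpos(b), inpos(f), linked(b,c), linked(f,f), near(a,d), near(b,d), near(c,a), near(c,b), near(c,c)}
2. grab(d)  →  {holds(b,b), holds(c,c), holds(d,d), inpos(b), inpos(d), inpos(f), linked(b,c), linked(f,f), near(a,d), near(b,d), near(c,a), near(c,b), near(c,c)}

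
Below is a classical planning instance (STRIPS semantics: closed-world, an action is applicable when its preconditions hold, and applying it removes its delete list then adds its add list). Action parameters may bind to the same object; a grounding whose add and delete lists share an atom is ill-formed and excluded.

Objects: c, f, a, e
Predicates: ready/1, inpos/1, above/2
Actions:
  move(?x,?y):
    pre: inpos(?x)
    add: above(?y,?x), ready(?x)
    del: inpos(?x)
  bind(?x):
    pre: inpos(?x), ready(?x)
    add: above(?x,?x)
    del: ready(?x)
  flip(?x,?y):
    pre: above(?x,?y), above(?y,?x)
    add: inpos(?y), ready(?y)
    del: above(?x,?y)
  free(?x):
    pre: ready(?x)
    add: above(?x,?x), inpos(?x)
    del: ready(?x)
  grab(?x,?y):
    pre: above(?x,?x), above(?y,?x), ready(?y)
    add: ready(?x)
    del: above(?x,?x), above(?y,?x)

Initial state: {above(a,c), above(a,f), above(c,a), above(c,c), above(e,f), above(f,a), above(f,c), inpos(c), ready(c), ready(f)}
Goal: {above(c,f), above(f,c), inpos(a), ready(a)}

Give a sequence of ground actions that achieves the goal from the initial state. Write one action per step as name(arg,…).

1. flip(c,a)  →  {above(a,c), above(a,f), above(c,c), above(e,f), above(f,a), above(f,c), inpos(a), inpos(c), ready(a), ready(c), ready(f)}
2. flip(a,f)  →  {above(a,c), above(c,c), above(e,f), above(f,a), above(f,c), inpos(a), inpos(c), inpos(f), ready(a), ready(c), ready(f)}
3. move(f,c)  →  {above(a,c), above(c,c), above(c,f), above(e,f), above(f,a), above(f,c), inpos(a), inpos(c), ready(a), ready(c), ready(f)}

flip(c,a); flip(a,f); move(f,c)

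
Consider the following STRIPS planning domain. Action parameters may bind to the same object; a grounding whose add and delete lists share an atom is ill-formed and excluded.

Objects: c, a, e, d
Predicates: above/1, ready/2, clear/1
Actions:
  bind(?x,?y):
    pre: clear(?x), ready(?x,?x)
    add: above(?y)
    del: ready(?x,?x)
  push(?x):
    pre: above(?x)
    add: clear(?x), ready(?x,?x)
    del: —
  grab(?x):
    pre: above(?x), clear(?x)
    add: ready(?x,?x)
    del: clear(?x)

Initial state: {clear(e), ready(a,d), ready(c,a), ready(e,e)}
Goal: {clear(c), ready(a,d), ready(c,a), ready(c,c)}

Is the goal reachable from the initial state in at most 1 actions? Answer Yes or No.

1. bind(e,c)  →  {above(c), clear(e), ready(a,d), ready(c,a)}
2. push(c)  →  {above(c), clear(c), clear(e), ready(a,d), ready(c,a), ready(c,c)}
optimal plan length = 2; 2 > 1

No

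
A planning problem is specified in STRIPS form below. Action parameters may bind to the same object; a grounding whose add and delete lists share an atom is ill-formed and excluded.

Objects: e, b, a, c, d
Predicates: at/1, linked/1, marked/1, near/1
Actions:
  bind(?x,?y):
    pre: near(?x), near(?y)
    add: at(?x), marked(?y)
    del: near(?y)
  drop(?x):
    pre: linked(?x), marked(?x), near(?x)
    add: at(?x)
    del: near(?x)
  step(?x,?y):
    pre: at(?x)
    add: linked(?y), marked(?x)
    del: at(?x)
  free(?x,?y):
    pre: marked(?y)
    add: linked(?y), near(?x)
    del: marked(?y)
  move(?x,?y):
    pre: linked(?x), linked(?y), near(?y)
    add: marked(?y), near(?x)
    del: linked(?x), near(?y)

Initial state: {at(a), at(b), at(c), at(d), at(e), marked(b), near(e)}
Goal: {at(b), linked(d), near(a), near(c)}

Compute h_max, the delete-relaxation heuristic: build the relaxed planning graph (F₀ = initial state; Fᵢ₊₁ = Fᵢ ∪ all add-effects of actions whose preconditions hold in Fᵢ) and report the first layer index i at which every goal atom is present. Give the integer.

F0 = init (7 atoms)
F1 = F0 ∪ {linked(a), linked(b), linked(c), linked(d), linked(e), marked(a), marked(c), marked(d), marked(e), near(a), near(b), near(c), near(d)}  (20 atoms)
goal ⊆ F1  ⇒  h_max = 1

1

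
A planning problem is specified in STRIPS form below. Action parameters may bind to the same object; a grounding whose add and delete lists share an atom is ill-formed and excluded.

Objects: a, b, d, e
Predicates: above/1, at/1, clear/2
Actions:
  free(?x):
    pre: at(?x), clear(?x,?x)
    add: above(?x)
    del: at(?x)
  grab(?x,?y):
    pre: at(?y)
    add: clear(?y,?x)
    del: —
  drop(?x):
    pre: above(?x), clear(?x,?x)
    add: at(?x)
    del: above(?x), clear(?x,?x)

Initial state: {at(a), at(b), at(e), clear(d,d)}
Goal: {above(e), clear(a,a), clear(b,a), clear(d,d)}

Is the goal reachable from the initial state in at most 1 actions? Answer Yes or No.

1. grab(a,a)  →  {at(a), at(b), at(e), clear(a,a), clear(d,d)}
2. grab(a,b)  →  {at(a), at(b), at(e), clear(a,a), clear(b,a), clear(d,d)}
3. grab(e,e)  →  {at(a), at(b), at(e), clear(a,a), clear(b,a), clear(d,d), clear(e,e)}
4. free(e)  →  {above(e), at(a), at(b), clear(a,a), clear(b,a), clear(d,d), clear(e,e)}
optimal plan length = 4; 4 > 1

No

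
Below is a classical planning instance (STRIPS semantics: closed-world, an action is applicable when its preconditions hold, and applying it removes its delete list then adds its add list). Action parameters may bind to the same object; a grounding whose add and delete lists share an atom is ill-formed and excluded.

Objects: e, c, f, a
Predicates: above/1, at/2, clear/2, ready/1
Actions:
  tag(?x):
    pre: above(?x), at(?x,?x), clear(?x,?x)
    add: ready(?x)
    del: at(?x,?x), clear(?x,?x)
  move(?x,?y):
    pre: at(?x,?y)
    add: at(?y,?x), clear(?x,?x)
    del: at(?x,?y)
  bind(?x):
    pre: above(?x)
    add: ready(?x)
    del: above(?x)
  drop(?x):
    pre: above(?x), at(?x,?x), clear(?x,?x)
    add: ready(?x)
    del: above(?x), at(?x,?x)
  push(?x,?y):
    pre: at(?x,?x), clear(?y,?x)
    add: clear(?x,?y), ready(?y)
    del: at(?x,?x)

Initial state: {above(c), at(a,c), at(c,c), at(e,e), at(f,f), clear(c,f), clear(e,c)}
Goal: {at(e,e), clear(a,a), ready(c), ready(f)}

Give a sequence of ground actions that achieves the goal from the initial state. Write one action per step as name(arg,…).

move(a,c); push(f,c); push(c,f)

1. move(a,c)  →  {above(c), at(c,a), at(c,c), at(e,e), at(f,f), clear(a,a), clear(c,f), clear(e,c)}
2. push(f,c)  →  {above(c), at(c,a), at(c,c), at(e,e), clear(a,a), clear(c,f), clear(e,c), clear(f,c), ready(c)}
3. push(c,f)  →  {above(c), at(c,a), at(e,e), clear(a,a), clear(c,f), clear(e,c), clear(f,c), ready(c), ready(f)}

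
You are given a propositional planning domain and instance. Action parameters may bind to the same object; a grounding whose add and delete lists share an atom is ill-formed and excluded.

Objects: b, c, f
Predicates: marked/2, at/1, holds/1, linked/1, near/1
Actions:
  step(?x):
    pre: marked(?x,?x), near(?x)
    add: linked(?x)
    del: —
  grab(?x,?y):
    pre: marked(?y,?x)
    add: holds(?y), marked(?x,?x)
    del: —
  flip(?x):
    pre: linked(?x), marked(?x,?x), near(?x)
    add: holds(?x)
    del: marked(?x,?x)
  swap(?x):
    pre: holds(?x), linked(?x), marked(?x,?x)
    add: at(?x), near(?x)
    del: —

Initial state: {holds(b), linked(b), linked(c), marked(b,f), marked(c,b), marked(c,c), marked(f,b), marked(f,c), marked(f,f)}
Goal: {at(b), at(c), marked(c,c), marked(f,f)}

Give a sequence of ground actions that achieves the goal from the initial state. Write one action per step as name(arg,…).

1. grab(b,c)  →  {holds(b), holds(c), linked(b), linked(c), marked(b,b), marked(b,f), marked(c,b), marked(c,c), marked(f,b), marked(f,c), marked(f,f)}
2. swap(b)  →  {at(b), holds(b), holds(c), linked(b), linked(c), marked(b,b), marked(b,f), marked(c,b), marked(c,c), marked(f,b), marked(f,c), marked(f,f), near(b)}
3. swap(c)  →  {at(b), at(c), holds(b), holds(c), linked(b), linked(c), marked(b,b), marked(b,f), marked(c,b), marked(c,c), marked(f,b), marked(f,c), marked(f,f), near(b), near(c)}

grab(b,c); swap(b); swap(c)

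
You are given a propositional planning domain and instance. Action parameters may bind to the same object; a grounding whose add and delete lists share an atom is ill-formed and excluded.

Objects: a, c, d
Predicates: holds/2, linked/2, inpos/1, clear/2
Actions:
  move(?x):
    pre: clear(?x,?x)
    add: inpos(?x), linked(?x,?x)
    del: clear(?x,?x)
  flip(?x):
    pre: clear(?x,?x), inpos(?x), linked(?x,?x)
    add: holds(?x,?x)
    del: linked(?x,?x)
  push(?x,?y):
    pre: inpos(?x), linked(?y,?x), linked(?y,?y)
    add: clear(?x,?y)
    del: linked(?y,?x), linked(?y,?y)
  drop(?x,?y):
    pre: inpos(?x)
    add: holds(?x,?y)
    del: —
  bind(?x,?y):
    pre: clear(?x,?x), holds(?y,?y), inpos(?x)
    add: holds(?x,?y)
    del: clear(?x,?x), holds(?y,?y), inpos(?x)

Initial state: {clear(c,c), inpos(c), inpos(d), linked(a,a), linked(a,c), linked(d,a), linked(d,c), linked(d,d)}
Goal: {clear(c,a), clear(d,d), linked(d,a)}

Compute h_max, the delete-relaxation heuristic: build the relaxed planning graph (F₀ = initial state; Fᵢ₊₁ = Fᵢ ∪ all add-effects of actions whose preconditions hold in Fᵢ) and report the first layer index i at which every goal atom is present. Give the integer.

1

F0 = init (8 atoms)
F1 = F0 ∪ {clear(c,a), clear(c,d), clear(d,d), holds(c,a), holds(c,c), holds(c,d), holds(d,a), holds(d,c), holds(d,d), linked(c,c)}  (18 atoms)
goal ⊆ F1  ⇒  h_max = 1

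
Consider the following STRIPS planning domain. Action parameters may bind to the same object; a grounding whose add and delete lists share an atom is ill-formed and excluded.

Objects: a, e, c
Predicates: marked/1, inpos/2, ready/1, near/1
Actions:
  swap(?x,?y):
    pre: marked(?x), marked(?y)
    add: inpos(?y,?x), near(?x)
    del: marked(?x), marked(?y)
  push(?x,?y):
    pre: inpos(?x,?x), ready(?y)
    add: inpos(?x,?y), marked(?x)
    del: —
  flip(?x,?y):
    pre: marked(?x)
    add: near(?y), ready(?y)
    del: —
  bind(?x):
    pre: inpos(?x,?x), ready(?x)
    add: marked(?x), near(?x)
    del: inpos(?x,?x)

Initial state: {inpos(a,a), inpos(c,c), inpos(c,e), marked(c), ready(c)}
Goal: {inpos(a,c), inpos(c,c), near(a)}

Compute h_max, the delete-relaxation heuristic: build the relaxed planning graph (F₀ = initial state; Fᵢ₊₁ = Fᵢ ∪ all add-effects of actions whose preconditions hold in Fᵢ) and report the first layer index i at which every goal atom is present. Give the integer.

1

F0 = init (5 atoms)
F1 = F0 ∪ {inpos(a,c), marked(a), near(a), near(c), near(e), ready(a), ready(e)}  (12 atoms)
goal ⊆ F1  ⇒  h_max = 1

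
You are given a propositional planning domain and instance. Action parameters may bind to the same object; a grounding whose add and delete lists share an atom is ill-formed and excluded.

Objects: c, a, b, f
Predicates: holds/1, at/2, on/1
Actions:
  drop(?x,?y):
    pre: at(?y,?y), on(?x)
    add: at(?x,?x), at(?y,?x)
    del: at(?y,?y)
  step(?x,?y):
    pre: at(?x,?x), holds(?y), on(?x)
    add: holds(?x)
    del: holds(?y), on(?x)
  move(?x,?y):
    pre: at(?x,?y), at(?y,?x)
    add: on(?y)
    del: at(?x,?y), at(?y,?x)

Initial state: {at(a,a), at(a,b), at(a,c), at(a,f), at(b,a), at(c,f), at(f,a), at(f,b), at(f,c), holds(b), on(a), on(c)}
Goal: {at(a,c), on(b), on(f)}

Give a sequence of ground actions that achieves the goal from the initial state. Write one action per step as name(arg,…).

1. move(c,f)  →  {at(a,a), at(a,b), at(a,c), at(a,f), at(b,a), at(f,a), at(f,b), holds(b), on(a), on(c), on(f)}
2. move(a,b)  →  {at(a,a), at(a,c), at(a,f), at(f,a), at(f,b), holds(b), on(a), on(b), on(c), on(f)}

move(c,f); move(a,b)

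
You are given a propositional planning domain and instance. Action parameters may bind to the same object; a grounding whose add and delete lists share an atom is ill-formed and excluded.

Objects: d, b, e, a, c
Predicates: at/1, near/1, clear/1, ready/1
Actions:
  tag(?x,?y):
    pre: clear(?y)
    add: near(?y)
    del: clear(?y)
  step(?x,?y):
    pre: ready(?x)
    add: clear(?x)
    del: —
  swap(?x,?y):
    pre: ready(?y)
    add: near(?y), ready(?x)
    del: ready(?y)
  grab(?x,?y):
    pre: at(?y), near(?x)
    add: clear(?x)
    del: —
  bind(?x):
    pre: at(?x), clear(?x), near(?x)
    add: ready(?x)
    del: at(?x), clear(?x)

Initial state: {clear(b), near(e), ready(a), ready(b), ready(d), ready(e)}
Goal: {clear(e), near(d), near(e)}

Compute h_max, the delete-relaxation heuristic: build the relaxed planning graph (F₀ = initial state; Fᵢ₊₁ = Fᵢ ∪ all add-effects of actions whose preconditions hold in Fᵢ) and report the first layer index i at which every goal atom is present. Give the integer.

F0 = init (6 atoms)
F1 = F0 ∪ {clear(a), clear(d), clear(e), near(a), near(b), near(d), ready(c)}  (13 atoms)
goal ⊆ F1  ⇒  h_max = 1

1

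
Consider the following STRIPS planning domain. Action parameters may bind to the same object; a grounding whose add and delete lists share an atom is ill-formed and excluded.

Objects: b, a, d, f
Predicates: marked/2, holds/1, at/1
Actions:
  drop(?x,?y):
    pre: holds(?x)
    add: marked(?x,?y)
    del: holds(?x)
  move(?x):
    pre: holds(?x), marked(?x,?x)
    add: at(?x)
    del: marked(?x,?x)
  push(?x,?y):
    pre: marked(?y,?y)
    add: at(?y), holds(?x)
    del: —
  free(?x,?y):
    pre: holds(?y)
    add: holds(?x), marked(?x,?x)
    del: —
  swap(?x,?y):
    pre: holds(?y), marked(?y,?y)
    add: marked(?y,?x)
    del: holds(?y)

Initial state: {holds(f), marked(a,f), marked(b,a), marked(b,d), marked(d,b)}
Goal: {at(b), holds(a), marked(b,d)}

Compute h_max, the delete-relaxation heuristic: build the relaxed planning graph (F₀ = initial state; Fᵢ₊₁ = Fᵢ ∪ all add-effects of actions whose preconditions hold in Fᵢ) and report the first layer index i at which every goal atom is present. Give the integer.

F0 = init (5 atoms)
F1 = F0 ∪ {holds(a), holds(b), holds(d), marked(a,a), marked(b,b), marked(d,d), marked(f,a), marked(f,b), marked(f,d), marked(f,f)}  (15 atoms)
F2 = F1 ∪ {at(a), at(b), at(d), at(f), marked(a,b), marked(a,d), marked(b,f), marked(d,a), marked(d,f)}  (24 atoms)
goal ⊆ F2  ⇒  h_max = 2

2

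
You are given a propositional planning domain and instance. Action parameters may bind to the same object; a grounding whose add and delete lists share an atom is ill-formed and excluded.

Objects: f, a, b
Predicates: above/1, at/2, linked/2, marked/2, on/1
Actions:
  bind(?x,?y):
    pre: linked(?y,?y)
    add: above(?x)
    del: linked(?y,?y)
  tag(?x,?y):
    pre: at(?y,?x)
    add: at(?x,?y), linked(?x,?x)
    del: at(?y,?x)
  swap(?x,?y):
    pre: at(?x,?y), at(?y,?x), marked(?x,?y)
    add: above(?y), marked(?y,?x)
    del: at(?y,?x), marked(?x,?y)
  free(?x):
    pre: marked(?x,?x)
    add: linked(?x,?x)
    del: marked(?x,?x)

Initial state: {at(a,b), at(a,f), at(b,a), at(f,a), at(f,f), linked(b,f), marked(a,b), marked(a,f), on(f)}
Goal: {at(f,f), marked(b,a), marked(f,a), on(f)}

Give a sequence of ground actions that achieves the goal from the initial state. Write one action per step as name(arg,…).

1. swap(a,f)  →  {above(f), at(a,b), at(a,f), at(b,a), at(f,f), linked(b,f), marked(a,b), marked(f,a), on(f)}
2. swap(a,b)  →  {above(b), above(f), at(a,b), at(a,f), at(f,f), linked(b,f), marked(b,a), marked(f,a), on(f)}

swap(a,f); swap(a,b)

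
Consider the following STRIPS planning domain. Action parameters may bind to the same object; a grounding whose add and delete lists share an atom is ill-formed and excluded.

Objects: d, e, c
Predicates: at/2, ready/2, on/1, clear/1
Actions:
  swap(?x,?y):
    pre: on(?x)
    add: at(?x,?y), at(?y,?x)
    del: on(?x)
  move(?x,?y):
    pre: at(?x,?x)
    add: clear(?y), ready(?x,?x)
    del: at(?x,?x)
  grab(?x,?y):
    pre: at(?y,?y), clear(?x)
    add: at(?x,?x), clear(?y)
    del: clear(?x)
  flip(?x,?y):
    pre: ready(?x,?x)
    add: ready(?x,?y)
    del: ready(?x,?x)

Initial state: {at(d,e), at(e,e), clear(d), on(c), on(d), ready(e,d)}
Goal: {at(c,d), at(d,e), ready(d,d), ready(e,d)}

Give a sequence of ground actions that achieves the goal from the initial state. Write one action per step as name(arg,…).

swap(d,d); swap(c,d); move(d,d)

1. swap(d,d)  →  {at(d,d), at(d,e), at(e,e), clear(d), on(c), ready(e,d)}
2. swap(c,d)  →  {at(c,d), at(d,c), at(d,d), at(d,e), at(e,e), clear(d), ready(e,d)}
3. move(d,d)  →  {at(c,d), at(d,c), at(d,e), at(e,e), clear(d), ready(d,d), ready(e,d)}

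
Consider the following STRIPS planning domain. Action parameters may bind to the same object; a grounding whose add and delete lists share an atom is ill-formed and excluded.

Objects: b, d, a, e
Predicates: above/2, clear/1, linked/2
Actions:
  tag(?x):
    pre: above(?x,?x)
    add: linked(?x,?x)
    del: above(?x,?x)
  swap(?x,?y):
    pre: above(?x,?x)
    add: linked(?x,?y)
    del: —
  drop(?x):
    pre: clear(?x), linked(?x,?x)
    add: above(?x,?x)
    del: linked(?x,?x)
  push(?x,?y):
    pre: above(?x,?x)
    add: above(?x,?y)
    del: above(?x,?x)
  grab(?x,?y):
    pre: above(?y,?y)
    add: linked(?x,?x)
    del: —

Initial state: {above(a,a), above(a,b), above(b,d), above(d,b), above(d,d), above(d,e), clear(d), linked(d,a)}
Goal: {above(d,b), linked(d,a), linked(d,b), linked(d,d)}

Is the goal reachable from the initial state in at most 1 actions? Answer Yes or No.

1. swap(d,b)  →  {above(a,a), above(a,b), above(b,d), above(d,b), above(d,d), above(d,e), clear(d), linked(d,a), linked(d,b)}
2. tag(d)  →  {above(a,a), above(a,b), above(b,d), above(d,b), above(d,e), clear(d), linked(d,a), linked(d,b), linked(d,d)}
optimal plan length = 2; 2 > 1

No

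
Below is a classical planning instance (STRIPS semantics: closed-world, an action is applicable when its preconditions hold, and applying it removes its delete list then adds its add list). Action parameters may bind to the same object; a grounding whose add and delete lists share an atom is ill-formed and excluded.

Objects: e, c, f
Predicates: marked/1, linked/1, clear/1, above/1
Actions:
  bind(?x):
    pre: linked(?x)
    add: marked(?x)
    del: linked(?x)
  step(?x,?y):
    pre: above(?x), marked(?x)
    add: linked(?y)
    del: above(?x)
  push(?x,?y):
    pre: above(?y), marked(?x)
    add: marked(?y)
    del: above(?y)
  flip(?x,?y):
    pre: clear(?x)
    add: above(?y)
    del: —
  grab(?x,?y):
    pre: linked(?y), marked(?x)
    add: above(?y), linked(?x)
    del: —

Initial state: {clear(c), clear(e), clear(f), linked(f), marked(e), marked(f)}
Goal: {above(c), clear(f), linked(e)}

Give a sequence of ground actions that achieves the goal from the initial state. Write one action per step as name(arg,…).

flip(e,c); grab(e,f)

1. flip(e,c)  →  {above(c), clear(c), clear(e), clear(f), linked(f), marked(e), marked(f)}
2. grab(e,f)  →  {above(c), above(f), clear(c), clear(e), clear(f), linked(e), linked(f), marked(e), marked(f)}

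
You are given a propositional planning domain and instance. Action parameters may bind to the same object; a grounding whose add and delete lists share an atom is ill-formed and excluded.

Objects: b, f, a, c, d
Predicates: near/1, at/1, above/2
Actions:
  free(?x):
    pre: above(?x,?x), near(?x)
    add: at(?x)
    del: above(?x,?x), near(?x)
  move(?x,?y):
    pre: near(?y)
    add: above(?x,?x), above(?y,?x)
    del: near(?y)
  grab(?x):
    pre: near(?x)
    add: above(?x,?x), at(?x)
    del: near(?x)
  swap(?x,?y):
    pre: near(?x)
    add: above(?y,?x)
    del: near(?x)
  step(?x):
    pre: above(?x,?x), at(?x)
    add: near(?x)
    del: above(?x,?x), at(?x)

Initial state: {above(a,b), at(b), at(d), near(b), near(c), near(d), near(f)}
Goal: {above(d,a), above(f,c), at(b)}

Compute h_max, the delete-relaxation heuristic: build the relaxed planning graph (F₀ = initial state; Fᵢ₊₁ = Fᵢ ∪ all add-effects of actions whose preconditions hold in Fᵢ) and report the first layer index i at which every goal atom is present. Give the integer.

1

F0 = init (7 atoms)
F1 = F0 ∪ {above(a,a), above(a,c), above(a,d), above(a,f), above(b,a), above(b,b), above(b,c), above(b,d), above(b,f), above(c,a), above(c,b), above(c,c), above(c,d), above(c,f), above(d,a), above(d,b), above(d,c), above(d,d), above(d,f), above(f,a), above(f,b), above(f,c), above(f,d), above(f,f), at(c), at(f)}  (33 atoms)
goal ⊆ F1  ⇒  h_max = 1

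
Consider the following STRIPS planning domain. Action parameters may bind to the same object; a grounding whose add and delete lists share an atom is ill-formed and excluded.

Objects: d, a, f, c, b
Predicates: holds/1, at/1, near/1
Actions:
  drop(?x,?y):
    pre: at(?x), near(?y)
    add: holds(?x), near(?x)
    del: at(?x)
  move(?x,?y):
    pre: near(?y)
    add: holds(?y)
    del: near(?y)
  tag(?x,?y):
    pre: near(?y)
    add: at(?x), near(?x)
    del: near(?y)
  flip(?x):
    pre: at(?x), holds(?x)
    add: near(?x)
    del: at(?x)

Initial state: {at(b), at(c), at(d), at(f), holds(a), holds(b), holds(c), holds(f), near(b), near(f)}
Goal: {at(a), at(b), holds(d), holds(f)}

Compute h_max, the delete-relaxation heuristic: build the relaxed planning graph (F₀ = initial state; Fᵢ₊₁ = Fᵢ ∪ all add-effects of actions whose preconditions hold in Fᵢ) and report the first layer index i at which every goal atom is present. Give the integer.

F0 = init (10 atoms)
F1 = F0 ∪ {at(a), holds(d), near(a), near(c), near(d)}  (15 atoms)
goal ⊆ F1  ⇒  h_max = 1

1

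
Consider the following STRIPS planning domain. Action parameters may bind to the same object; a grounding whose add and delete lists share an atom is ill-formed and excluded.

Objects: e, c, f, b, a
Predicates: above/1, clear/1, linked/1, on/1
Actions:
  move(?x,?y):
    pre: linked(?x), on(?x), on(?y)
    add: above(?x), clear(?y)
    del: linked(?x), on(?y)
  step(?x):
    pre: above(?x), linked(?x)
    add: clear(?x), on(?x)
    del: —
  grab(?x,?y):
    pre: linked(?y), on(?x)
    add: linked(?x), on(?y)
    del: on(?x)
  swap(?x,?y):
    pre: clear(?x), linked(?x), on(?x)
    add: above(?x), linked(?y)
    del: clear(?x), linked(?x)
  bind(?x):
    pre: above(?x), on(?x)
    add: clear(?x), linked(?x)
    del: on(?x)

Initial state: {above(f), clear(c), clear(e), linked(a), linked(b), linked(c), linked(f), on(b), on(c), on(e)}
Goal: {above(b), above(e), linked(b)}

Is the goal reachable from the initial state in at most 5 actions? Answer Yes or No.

1. move(b,b)  →  {above(b), above(f), clear(b), clear(c), clear(e), linked(a), linked(c), linked(f), on(c), on(e)}
2. swap(c,e)  →  {above(b), above(c), above(f), clear(b), clear(e), linked(a), linked(e), linked(f), on(c), on(e)}
3. swap(e,b)  →  {above(b), above(c), above(e), above(f), clear(b), linked(a), linked(b), linked(f), on(c), on(e)}
optimal plan length = 3; 3 ≤ 5

Yes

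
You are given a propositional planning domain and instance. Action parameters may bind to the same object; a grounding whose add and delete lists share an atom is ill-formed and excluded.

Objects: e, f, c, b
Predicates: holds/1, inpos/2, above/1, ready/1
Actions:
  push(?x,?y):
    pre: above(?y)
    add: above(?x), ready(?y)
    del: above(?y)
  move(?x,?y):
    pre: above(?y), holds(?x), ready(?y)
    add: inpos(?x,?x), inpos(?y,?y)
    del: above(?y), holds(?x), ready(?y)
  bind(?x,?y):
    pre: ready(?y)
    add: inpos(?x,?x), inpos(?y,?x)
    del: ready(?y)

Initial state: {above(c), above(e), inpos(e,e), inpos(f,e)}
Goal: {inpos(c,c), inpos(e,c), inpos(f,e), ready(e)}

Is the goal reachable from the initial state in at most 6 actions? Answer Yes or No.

Yes

1. push(f,e)  →  {above(c), above(f), inpos(e,e), inpos(f,e), ready(e)}
2. push(e,f)  →  {above(c), above(e), inpos(e,e), inpos(f,e), ready(e), ready(f)}
3. bind(c,e)  →  {above(c), above(e), inpos(c,c), inpos(e,c), inpos(e,e), inpos(f,e), ready(f)}
4. push(f,e)  →  {above(c), above(f), inpos(c,c), inpos(e,c), inpos(e,e), inpos(f,e), ready(e), ready(f)}
optimal plan length = 4; 4 ≤ 6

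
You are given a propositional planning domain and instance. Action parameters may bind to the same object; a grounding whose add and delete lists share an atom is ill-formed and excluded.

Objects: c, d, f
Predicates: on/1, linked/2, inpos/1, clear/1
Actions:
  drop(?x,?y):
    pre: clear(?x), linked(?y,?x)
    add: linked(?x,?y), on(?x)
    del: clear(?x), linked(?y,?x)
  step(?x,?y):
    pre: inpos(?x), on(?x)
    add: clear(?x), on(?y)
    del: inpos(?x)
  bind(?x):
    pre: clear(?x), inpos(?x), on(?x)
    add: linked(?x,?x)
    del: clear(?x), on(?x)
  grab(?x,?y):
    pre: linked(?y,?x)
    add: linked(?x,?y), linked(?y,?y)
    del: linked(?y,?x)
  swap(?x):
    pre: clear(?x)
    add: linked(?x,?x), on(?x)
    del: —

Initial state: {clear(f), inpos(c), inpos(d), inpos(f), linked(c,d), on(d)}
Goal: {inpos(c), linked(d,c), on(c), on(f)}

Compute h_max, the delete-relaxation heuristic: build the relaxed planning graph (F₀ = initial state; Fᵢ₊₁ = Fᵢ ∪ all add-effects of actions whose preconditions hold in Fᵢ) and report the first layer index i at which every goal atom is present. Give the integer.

1

F0 = init (6 atoms)
F1 = F0 ∪ {clear(d), linked(c,c), linked(d,c), linked(f,f), on(c), on(f)}  (12 atoms)
goal ⊆ F1  ⇒  h_max = 1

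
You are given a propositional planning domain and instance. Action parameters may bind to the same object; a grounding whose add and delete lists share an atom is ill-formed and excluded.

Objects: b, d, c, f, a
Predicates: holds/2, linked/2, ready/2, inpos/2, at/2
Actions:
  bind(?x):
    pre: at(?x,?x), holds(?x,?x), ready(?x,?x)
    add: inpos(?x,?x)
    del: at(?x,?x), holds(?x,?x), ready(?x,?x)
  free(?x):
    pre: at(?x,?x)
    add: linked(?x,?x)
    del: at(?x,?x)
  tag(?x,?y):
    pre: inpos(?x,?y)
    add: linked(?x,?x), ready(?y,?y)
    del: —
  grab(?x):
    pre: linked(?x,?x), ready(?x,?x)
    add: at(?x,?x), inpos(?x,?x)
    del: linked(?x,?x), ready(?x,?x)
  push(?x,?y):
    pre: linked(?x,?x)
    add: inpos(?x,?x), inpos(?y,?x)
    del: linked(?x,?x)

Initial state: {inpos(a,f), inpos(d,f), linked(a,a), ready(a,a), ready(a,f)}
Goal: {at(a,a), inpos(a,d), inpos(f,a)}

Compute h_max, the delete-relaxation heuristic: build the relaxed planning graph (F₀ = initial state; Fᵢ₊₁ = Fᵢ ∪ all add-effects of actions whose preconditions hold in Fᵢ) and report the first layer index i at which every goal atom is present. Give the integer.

F0 = init (5 atoms)
F1 = F0 ∪ {at(a,a), inpos(a,a), inpos(b,a), inpos(c,a), inpos(d,a), inpos(f,a), linked(d,d), ready(f,f)}  (13 atoms)
F2 = F1 ∪ {inpos(a,d), inpos(b,d), inpos(c,d), inpos(d,d), inpos(f,d), linked(b,b), linked(c,c), linked(f,f)}  (21 atoms)
goal ⊆ F2  ⇒  h_max = 2

2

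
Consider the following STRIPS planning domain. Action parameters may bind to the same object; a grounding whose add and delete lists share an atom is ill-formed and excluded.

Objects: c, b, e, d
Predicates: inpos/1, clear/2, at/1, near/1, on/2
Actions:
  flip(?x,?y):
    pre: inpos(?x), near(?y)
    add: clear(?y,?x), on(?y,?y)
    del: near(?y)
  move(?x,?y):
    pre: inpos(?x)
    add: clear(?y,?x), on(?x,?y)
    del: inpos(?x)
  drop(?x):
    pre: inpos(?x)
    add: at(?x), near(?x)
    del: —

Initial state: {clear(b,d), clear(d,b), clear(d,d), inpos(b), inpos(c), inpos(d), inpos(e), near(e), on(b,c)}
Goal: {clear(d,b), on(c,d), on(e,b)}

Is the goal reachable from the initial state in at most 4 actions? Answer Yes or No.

Yes

1. move(c,d)  →  {clear(b,d), clear(d,b), clear(d,c), clear(d,d), inpos(b), inpos(d), inpos(e), near(e), on(b,c), on(c,d)}
2. move(e,b)  →  {clear(b,d), clear(b,e), clear(d,b), clear(d,c), clear(d,d), inpos(b), inpos(d), near(e), on(b,c), on(c,d), on(e,b)}
optimal plan length = 2; 2 ≤ 4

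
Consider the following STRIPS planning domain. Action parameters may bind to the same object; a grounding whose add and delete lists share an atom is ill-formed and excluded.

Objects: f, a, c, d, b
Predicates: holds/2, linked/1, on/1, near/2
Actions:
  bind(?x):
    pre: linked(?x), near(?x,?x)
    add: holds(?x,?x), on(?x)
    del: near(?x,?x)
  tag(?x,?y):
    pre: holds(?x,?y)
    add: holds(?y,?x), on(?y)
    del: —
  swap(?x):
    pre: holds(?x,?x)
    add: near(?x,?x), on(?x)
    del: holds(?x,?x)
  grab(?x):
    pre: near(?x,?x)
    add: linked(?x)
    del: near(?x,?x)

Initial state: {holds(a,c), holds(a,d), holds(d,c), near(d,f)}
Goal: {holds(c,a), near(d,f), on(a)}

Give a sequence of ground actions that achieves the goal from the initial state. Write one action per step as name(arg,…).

tag(a,c); tag(c,a)

1. tag(a,c)  →  {holds(a,c), holds(a,d), holds(c,a), holds(d,c), near(d,f), on(c)}
2. tag(c,a)  →  {holds(a,c), holds(a,d), holds(c,a), holds(d,c), near(d,f), on(a), on(c)}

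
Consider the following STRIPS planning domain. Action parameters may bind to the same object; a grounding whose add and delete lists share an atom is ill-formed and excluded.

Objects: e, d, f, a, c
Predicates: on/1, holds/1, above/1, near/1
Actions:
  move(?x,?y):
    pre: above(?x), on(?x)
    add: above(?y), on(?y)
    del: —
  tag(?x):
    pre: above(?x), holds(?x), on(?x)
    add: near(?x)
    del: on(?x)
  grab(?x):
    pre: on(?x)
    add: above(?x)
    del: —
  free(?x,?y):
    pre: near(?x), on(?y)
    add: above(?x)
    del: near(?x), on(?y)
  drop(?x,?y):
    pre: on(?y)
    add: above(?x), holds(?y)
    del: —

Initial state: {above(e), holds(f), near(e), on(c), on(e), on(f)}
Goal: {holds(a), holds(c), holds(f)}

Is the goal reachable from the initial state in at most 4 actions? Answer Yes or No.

Yes

1. move(e,a)  →  {above(a), above(e), holds(f), near(e), on(a), on(c), on(e), on(f)}
2. drop(e,a)  →  {above(a), above(e), holds(a), holds(f), near(e), on(a), on(c), on(e), on(f)}
3. drop(e,c)  →  {above(a), above(e), holds(a), holds(c), holds(f), near(e), on(a), on(c), on(e), on(f)}
optimal plan length = 3; 3 ≤ 4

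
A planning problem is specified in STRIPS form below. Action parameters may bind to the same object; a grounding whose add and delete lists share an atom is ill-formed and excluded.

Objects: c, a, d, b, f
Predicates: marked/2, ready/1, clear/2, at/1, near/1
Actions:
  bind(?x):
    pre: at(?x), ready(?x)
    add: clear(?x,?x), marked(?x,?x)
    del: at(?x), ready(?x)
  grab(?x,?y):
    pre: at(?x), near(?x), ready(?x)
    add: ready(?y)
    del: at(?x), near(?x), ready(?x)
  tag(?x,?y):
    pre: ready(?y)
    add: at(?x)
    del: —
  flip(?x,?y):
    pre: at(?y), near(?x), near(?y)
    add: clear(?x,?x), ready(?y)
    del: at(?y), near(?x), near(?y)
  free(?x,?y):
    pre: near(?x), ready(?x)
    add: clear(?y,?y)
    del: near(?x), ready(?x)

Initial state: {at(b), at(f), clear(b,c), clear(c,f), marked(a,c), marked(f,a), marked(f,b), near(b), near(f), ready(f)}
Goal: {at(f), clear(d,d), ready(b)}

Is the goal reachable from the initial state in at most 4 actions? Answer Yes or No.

Yes

1. flip(b,b)  →  {at(f), clear(b,b), clear(b,c), clear(c,f), marked(a,c), marked(f,a), marked(f,b), near(f), ready(b), ready(f)}
2. free(f,d)  →  {at(f), clear(b,b), clear(b,c), clear(c,f), clear(d,d), marked(a,c), marked(f,a), marked(f,b), ready(b)}
optimal plan length = 2; 2 ≤ 4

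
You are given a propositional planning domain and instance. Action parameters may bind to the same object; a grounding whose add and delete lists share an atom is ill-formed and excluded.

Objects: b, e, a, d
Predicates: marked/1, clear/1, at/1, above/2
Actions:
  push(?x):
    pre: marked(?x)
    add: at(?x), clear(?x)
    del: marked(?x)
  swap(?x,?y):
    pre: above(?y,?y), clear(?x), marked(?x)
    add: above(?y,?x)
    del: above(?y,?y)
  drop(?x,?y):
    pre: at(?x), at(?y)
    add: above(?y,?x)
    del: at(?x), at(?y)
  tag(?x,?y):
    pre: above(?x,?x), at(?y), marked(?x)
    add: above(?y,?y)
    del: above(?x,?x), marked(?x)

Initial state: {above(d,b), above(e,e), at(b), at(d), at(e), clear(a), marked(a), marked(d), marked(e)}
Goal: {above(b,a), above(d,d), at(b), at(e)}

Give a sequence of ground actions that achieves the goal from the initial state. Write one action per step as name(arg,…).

drop(d,d); tag(e,b); swap(a,b)

1. drop(d,d)  →  {above(d,b), above(d,d), above(e,e), at(b), at(e), clear(a), marked(a), marked(d), marked(e)}
2. tag(e,b)  →  {above(b,b), above(d,b), above(d,d), at(b), at(e), clear(a), marked(a), marked(d)}
3. swap(a,b)  →  {above(b,a), above(d,b), above(d,d), at(b), at(e), clear(a), marked(a), marked(d)}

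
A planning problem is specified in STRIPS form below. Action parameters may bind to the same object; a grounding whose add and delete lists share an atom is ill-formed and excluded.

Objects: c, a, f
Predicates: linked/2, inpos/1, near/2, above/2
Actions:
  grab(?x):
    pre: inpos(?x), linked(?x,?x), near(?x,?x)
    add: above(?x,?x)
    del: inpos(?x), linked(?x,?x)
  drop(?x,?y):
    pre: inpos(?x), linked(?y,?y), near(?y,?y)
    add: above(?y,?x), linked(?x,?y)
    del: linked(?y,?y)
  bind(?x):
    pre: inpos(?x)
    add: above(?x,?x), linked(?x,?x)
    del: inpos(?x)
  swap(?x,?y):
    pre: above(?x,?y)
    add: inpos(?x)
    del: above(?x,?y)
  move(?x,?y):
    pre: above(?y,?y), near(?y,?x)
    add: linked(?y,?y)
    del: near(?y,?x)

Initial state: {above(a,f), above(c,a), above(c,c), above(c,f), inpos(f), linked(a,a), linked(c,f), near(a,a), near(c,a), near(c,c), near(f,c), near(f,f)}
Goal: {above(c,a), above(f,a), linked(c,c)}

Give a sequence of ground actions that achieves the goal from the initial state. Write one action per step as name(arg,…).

bind(f); swap(a,f); drop(a,f); move(c,c)

1. bind(f)  →  {above(a,f), above(c,a), above(c,c), above(c,f), above(f,f), linked(a,a), linked(c,f), linked(f,f), near(a,a), near(c,a), near(c,c), near(f,c), near(f,f)}
2. swap(a,f)  →  {above(c,a), above(c,c), above(c,f), above(f,f), inpos(a), linked(a,a), linked(c,f), linked(f,f), near(a,a), near(c,a), near(c,c), near(f,c), near(f,f)}
3. drop(a,f)  →  {above(c,a), above(c,c), above(c,f), above(f,a), above(f,f), inpos(a), linked(a,a), linked(a,f), linked(c,f), near(a,a), near(c,a), near(c,c), near(f,c), near(f,f)}
4. move(c,c)  →  {above(c,a), above(c,c), above(c,f), above(f,a), above(f,f), inpos(a), linked(a,a), linked(a,f), linked(c,c), linked(c,f), near(a,a), near(c,a), near(f,c), near(f,f)}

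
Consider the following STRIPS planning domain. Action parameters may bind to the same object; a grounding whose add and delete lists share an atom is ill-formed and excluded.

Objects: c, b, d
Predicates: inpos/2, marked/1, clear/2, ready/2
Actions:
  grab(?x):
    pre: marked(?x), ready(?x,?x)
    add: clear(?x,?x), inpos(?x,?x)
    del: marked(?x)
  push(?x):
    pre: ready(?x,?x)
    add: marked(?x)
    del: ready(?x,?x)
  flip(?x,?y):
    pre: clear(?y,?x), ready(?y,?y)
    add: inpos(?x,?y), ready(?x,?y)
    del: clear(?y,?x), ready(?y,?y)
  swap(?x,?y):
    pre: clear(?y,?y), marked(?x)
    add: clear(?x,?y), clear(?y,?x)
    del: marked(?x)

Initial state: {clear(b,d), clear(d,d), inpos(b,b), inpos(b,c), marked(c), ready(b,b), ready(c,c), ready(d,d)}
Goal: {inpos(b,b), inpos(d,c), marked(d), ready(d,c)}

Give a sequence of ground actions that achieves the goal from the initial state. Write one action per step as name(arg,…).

1. push(d)  →  {clear(b,d), clear(d,d), inpos(b,b), inpos(b,c), marked(c), marked(d), ready(b,b), ready(c,c)}
2. swap(c,d)  →  {clear(b,d), clear(c,d), clear(d,c), clear(d,d), inpos(b,b), inpos(b,c), marked(d), ready(b,b), ready(c,c)}
3. flip(d,c)  →  {clear(b,d), clear(d,c), clear(d,d), inpos(b,b), inpos(b,c), inpos(d,c), marked(d), ready(b,b), ready(d,c)}

push(d); swap(c,d); flip(d,c)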